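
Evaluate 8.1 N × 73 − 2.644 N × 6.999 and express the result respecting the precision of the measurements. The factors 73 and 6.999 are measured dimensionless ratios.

5.7 × 10^2 N

8.1 × 73 = 591.3 → 5.9 × 10^2 N (2 s.f., last digit at the 10^1 place).
2.644 × 6.999 = 18.505356 → 18.51 N (4 s.f., last digit at the 10^-2 place).
Difference: 572.794644 N; keep the coarser place, 10^1.
Result: 5.7 × 10^2 N.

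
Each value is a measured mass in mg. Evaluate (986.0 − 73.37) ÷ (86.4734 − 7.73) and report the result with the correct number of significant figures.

11.59

986.0 − 73.37 = 912.63, limited to 1 d.p. → 4 s.f.; 86.4734 − 7.73 = 78.7434, limited to 2 d.p. → 4 s.f.
Carrying full precision, 912.63 ÷ 78.7434 = 11.5899237269…; keep min(4, 4) = 4 s.f.
Rounded to 4 significant figures: 11.59.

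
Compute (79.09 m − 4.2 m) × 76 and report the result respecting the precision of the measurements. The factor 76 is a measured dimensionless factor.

79.09 m − 4.2 m = 74.89 m; the difference is limited to 1 decimal place (3 s.f.).
Carrying full precision, 74.89 × 76 = 5691.64 m; 76 has 2 s.f., so the result keeps min(3, 2) = 2 s.f.
Rounded to 2 significant figures: 5.7 × 10^3 m.

5.7 × 10^3 m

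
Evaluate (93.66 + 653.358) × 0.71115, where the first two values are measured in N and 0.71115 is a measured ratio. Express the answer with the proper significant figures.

531.24 N

93.66 N + 653.358 N = 747.018 N; the sum is limited to 2 decimal places (5 s.f.).
Carrying full precision, 747.018 × 0.71115 = 531.2418507 N; 0.71115 has 5 s.f., so the result keeps min(5, 5) = 5 s.f.
Rounded to 5 significant figures: 531.24 N.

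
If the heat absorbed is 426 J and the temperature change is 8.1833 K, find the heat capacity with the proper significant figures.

heat capacity = 426 J ÷ 8.1833 K = 52.0572385224… J/K.
426 has 3 significant figures; 8.1833 has 5.
Division/multiplication keeps the fewest: 3 significant figures.
Rounded: 52.1 J/K.

52.1 J/K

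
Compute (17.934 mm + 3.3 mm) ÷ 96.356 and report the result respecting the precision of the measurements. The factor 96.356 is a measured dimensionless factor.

0.220 mm

17.934 mm + 3.3 mm = 21.234 mm; the sum is limited to 1 decimal place (3 s.f.).
Carrying full precision, 21.234 ÷ 96.356 = 0.220370293495… mm; 96.356 has 5 s.f., so the result keeps min(3, 5) = 3 s.f.
Rounded to 3 significant figures: 0.220 mm.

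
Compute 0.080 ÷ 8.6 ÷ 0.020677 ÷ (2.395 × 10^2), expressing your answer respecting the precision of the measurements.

0.080 ÷ 8.6 ÷ 0.020677 ÷ (2.395 × 10^2) = 0.00187844502856…
Multiplication/division keeps the fewest significant figures: 0.080 → 2 s.f., 8.6 → 2 s.f., 0.020677 → 5 s.f., 2.395 × 10^2 → 4 s.f.; limit is 2.
Rounded to 2 significant figures: 0.0019.

0.0019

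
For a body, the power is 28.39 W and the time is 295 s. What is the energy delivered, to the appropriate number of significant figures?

energy delivered = 28.39 W × 295 s = 8375.05 J.
28.39 has 4 significant figures; 295 has 3.
Division/multiplication keeps the fewest: 3 significant figures.
Rounded: 8.38 × 10^3 J.

8.38 × 10^3 J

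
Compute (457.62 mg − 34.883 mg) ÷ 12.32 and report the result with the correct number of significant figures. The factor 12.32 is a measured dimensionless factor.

457.62 mg − 34.883 mg = 422.737 mg; the difference is limited to 2 decimal places (5 s.f.).
Carrying full precision, 422.737 ÷ 12.32 = 34.3130681818… mg; 12.32 has 4 s.f., so the result keeps min(5, 4) = 4 s.f.
Rounded to 4 significant figures: 34.31 mg.

34.31 mg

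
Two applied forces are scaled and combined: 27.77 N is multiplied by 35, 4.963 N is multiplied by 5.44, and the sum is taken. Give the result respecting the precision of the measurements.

27.77 × 35 = 971.95 → 9.7 × 10^2 N (2 s.f., last digit at the 10^1 place).
4.963 × 5.44 = 26.99872 → 27.0 N (3 s.f., last digit at the 10^-1 place).
Sum: 998.94872 N; keep the coarser place, 10^1.
Result: 1.00 × 10^3 N.

1.00 × 10^3 N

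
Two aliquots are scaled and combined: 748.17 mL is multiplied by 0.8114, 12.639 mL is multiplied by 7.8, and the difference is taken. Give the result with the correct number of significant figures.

508 mL

748.17 × 0.8114 = 607.065138 → 607.1 mL (4 s.f., last digit at the 10^-1 place).
12.639 × 7.8 = 98.5842 → 99 mL (2 s.f., last digit at the 10^0 place).
Difference: 508.480938 mL; keep the coarser place, 10^0.
Result: 508 mL.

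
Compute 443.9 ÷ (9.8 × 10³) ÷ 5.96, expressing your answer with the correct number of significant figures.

443.9 ÷ (9.8 × 10³) ÷ 5.96 = 0.00759998630325…
Multiplication/division keeps the fewest significant figures: 443.9 → 4 s.f., 9.8 × 10³ → 2 s.f., 5.96 → 3 s.f.; limit is 2.
Rounded to 2 significant figures: 0.0076.

0.0076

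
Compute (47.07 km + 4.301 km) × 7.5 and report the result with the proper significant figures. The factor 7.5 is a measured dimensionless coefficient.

47.07 km + 4.301 km = 51.371 km; the sum is limited to 2 decimal places (4 s.f.).
Carrying full precision, 51.371 × 7.5 = 385.2825 km; 7.5 has 2 s.f., so the result keeps min(4, 2) = 2 s.f.
Rounded to 2 significant figures: 3.9 × 10^2 km.

3.9 × 10^2 km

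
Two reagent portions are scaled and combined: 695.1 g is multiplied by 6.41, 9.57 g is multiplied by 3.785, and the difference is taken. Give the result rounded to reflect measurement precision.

695.1 × 6.41 = 4455.591 → 4.46 × 10^3 g (3 s.f., last digit at the 10^1 place).
9.57 × 3.785 = 36.22245 → 36.2 g (3 s.f., last digit at the 10^-1 place).
Difference: 4419.36855 g; keep the coarser place, 10^1.
Result: 4.42 × 10^3 g.

4.42 × 10^3 g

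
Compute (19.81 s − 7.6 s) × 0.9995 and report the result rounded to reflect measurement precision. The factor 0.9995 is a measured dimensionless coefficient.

12.2 s

19.81 s − 7.6 s = 12.21 s; the difference is limited to 1 decimal place (3 s.f.).
Carrying full precision, 12.21 × 0.9995 = 12.203895 s; 0.9995 has 4 s.f., so the result keeps min(3, 4) = 3 s.f.
Rounded to 3 significant figures: 12.2 s.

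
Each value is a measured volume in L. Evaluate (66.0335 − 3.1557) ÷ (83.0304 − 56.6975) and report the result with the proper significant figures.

66.0335 − 3.1557 = 62.8778, limited to 4 d.p. → 6 s.f.; 83.0304 − 56.6975 = 26.3329, limited to 4 d.p. → 6 s.f.
Carrying full precision, 62.8778 ÷ 26.3329 = 2.38780384994…; keep min(6, 6) = 6 s.f.
Rounded to 6 significant figures: 2.38780.

2.38780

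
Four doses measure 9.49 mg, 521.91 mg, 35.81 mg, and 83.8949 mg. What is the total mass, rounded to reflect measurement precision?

9.49 mg + 521.91 mg + 35.81 mg + 83.8949 mg = 651.1049 mg.
Addition/subtraction keeps the fewest decimal places: 9.49 → 2 decimal places, 521.91 → 2 decimal places, 35.81 → 2 decimal places, 83.8949 → 4 decimal places; limit is 2.
Rounded to 2 decimal places: 6.5110 × 10^2 mg.

6.5110 × 10^2 mg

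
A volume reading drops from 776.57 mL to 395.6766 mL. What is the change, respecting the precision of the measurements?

380.89 mL

776.57 mL − 395.6766 mL = 380.8934 mL.
Addition/subtraction keeps the fewest decimal places: 776.57 → 2 decimal places, 395.6766 → 4 decimal places; limit is 2.
Rounded to 2 decimal places: 380.89 mL.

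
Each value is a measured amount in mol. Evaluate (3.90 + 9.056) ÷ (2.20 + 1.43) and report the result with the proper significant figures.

3.90 + 9.056 = 12.956, limited to 2 d.p. → 4 s.f.; 2.20 + 1.43 = 3.63, limited to 2 d.p. → 3 s.f.
Carrying full precision, 12.956 ÷ 3.63 = 3.56914600551…; keep min(4, 3) = 3 s.f.
Rounded to 3 significant figures: 3.57.

3.57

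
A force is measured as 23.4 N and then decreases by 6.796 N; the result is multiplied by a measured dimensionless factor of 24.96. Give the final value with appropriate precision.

23.4 N − 6.796 N = 16.604 N; the difference is limited to 1 decimal place (3 s.f.).
Carrying full precision, 16.604 × 24.96 = 414.43584 N; 24.96 has 4 s.f., so the result keeps min(3, 4) = 3 s.f.
Rounded to 3 significant figures: 414 N.

414 N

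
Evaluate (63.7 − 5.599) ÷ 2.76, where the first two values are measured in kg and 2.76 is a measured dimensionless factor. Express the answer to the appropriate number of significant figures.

63.7 kg − 5.599 kg = 58.101 kg; the difference is limited to 1 decimal place (3 s.f.).
Carrying full precision, 58.101 ÷ 2.76 = 21.0510869565… kg; 2.76 has 3 s.f., so the result keeps min(3, 3) = 3 s.f.
Rounded to 3 significant figures: 21.1 kg.

21.1 kg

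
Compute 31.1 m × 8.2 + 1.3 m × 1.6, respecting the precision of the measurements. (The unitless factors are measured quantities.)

2.6 × 10^2 m

31.1 × 8.2 = 255.02 → 2.6 × 10^2 m (2 s.f., last digit at the 10^1 place).
1.3 × 1.6 = 2.08 → 2.1 m (2 s.f., last digit at the 10^-1 place).
Sum: 257.1 m; keep the coarser place, 10^1.
Result: 2.6 × 10^2 m.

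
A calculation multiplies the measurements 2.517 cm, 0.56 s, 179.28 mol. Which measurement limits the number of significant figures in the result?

0.56 s

2.517 cm → 4 s.f.; 0.56 s → 2 s.f.; 179.28 mol → 5 s.f.
The fewest is 2 significant figures, from 0.56 s.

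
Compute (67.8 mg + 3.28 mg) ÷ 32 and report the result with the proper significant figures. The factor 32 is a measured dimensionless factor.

2.2 mg

67.8 mg + 3.28 mg = 71.08 mg; the sum is limited to 1 decimal place (3 s.f.).
Carrying full precision, 71.08 ÷ 32 = 2.22125 mg; 32 has 2 s.f., so the result keeps min(3, 2) = 2 s.f.
Rounded to 2 significant figures: 2.2 mg.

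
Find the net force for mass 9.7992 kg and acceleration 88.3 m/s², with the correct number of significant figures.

865 N

net force = 9.7992 kg × 88.3 m/s² = 865.26936 N.
9.7992 has 5 significant figures; 88.3 has 3.
Division/multiplication keeps the fewest: 3 significant figures.
Rounded: 865 N.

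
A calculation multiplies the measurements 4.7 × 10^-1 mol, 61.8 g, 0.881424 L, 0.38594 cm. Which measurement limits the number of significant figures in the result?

4.7 × 10^-1 mol

4.7 × 10^-1 mol → 2 s.f.; 61.8 g → 3 s.f.; 0.881424 L → 6 s.f.; 0.38594 cm → 5 s.f.
The fewest is 2 significant figures, from 4.7 × 10^-1 mol.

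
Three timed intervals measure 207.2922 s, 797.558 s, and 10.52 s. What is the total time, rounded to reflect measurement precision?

207.2922 s + 797.558 s + 10.52 s = 1015.3702 s.
Addition/subtraction keeps the fewest decimal places: 207.2922 → 4 decimal places, 797.558 → 3 decimal places, 10.52 → 2 decimal places; limit is 2.
Rounded to 2 decimal places: 1015.37 s.

1015.37 s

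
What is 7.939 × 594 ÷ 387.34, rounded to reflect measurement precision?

12.2

7.939 × 594 ÷ 387.34 = 12.1747457015…
Multiplication/division keeps the fewest significant figures: 7.939 → 4 s.f., 594 → 3 s.f., 387.34 → 5 s.f.; limit is 3.
Rounded to 3 significant figures: 12.2.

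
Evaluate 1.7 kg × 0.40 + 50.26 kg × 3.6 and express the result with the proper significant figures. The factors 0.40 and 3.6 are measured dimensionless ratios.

1.7 × 0.40 = 0.68 → 0.68 kg (2 s.f., last digit at the 10^-2 place).
50.26 × 3.6 = 180.936 → 1.8 × 10² kg (2 s.f., last digit at the 10^1 place).
Sum: 181.616 kg; keep the coarser place, 10^1.
Result: 1.8 × 10² kg.

1.8 × 10² kg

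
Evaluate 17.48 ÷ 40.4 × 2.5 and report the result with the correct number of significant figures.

1.1

17.48 ÷ 40.4 × 2.5 = 1.08168316832…
Multiplication/division keeps the fewest significant figures: 17.48 → 4 s.f., 40.4 → 3 s.f., 2.5 → 2 s.f.; limit is 2.
Rounded to 2 significant figures: 1.1.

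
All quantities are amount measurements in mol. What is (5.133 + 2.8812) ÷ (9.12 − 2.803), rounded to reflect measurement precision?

5.133 + 2.8812 = 8.0142, limited to 3 d.p. → 4 s.f.; 9.12 − 2.803 = 6.317, limited to 2 d.p. → 3 s.f.
Carrying full precision, 8.0142 ÷ 6.317 = 1.2686718379…; keep min(4, 3) = 3 s.f.
Rounded to 3 significant figures: 1.27.

1.27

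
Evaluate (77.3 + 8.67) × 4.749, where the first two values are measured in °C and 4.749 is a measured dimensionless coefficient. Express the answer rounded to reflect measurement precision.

77.3 °C + 8.67 °C = 85.97 °C; the sum is limited to 1 decimal place (3 s.f.).
Carrying full precision, 85.97 × 4.749 = 408.27153 °C; 4.749 has 4 s.f., so the result keeps min(3, 4) = 3 s.f.
Rounded to 3 significant figures: 408 °C.

408 °C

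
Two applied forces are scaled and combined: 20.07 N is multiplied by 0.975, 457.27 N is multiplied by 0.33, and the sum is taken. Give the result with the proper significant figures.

20.07 × 0.975 = 19.56825 → 19.6 N (3 s.f., last digit at the 10^-1 place).
457.27 × 0.33 = 150.8991 → 1.5 × 10^2 N (2 s.f., last digit at the 10^1 place).
Sum: 170.46735 N; keep the coarser place, 10^1.
Result: 1.7 × 10^2 N.

1.7 × 10^2 N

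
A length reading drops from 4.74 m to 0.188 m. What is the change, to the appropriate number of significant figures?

4.74 m − 0.188 m = 4.552 m.
Addition/subtraction keeps the fewest decimal places: 4.74 → 2 decimal places, 0.188 → 3 decimal places; limit is 2.
Rounded to 2 decimal places: 4.55 m.

4.55 m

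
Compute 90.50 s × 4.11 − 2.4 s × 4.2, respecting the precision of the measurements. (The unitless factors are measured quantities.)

90.50 × 4.11 = 371.955 → 372 s (3 s.f., last digit at the 10^0 place).
2.4 × 4.2 = 10.08 → 1.0 × 10¹ s (2 s.f., last digit at the 10^0 place).
Difference: 361.875 s; keep the coarser place, 10^0.
Result: 362 s.

362 s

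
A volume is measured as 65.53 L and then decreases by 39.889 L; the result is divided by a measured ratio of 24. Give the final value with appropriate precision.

65.53 L − 39.889 L = 25.641 L; the difference is limited to 2 decimal places (4 s.f.).
Carrying full precision, 25.641 ÷ 24 = 1.068375 L; 24 has 2 s.f., so the result keeps min(4, 2) = 2 s.f.
Rounded to 2 significant figures: 1.1 L.

1.1 L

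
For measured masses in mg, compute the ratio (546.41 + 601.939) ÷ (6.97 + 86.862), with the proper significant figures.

12.24

546.41 + 601.939 = 1148.349, limited to 2 d.p. → 6 s.f.; 6.97 + 86.862 = 93.832, limited to 2 d.p. → 4 s.f.
Carrying full precision, 1148.349 ÷ 93.832 = 12.2383515219…; keep min(6, 4) = 4 s.f.
Rounded to 4 significant figures: 12.24.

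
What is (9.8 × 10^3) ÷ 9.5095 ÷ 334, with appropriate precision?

(9.8 × 10^3) ÷ 9.5095 ÷ 334 = 3.08547424841…
Multiplication/division keeps the fewest significant figures: 9.8 × 10^3 → 2 s.f., 9.5095 → 5 s.f., 334 → 3 s.f.; limit is 2.
Rounded to 2 significant figures: 3.1.

3.1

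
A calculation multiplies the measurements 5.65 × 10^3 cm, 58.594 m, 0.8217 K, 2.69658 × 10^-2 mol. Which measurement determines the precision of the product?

5.65 × 10^3 cm

5.65 × 10^3 cm → 3 s.f.; 58.594 m → 5 s.f.; 0.8217 K → 4 s.f.; 2.69658 × 10^-2 mol → 6 s.f.
The fewest is 3 significant figures, from 5.65 × 10^3 cm.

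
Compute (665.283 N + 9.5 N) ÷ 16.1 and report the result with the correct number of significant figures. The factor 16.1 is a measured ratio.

665.283 N + 9.5 N = 674.783 N; the sum is limited to 1 decimal place (4 s.f.).
Carrying full precision, 674.783 ÷ 16.1 = 41.9119875776… N; 16.1 has 3 s.f., so the result keeps min(4, 3) = 3 s.f.
Rounded to 3 significant figures: 41.9 N.

41.9 N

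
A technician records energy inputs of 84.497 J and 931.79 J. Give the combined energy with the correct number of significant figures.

1016.29 J

84.497 J + 931.79 J = 1016.287 J.
Addition/subtraction keeps the fewest decimal places: 84.497 → 3 decimal places, 931.79 → 2 decimal places; limit is 2.
Rounded to 2 decimal places: 1016.29 J.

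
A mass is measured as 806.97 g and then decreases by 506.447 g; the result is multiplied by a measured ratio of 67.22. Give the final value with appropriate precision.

2.020 × 10^4 g

806.97 g − 506.447 g = 300.523 g; the difference is limited to 2 decimal places (5 s.f.).
Carrying full precision, 300.523 × 67.22 = 20201.15606 g; 67.22 has 4 s.f., so the result keeps min(5, 4) = 4 s.f.
Rounded to 4 significant figures: 2.020 × 10^4 g.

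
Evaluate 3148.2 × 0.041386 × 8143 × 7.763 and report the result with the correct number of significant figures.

3148.2 × 0.041386 × 8143 × 7.763 = 8236255.09008…
Multiplication/division keeps the fewest significant figures: 3148.2 → 5 s.f., 0.041386 → 5 s.f., 8143 → 4 s.f., 7.763 → 4 s.f.; limit is 4.
Rounded to 4 significant figures: 8.236 × 10^6.

8.236 × 10^6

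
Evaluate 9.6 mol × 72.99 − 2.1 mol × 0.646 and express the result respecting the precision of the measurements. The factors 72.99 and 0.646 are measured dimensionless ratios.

9.6 × 72.99 = 700.704 → 7.0 × 10² mol (2 s.f., last digit at the 10^1 place).
2.1 × 0.646 = 1.3566 → 1.4 mol (2 s.f., last digit at the 10^-1 place).
Difference: 699.3474 mol; keep the coarser place, 10^1.
Result: 7.0 × 10² mol.

7.0 × 10² mol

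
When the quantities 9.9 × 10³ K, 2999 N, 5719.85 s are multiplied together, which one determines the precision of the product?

9.9 × 10³ K

9.9 × 10³ K → 2 s.f.; 2999 N → 4 s.f.; 5719.85 s → 6 s.f.
The fewest is 2 significant figures, from 9.9 × 10³ K.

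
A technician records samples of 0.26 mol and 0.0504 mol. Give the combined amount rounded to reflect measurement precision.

0.31 mol

0.26 mol + 0.0504 mol = 0.3104 mol.
Addition/subtraction keeps the fewest decimal places: 0.26 → 2 decimal places, 0.0504 → 4 decimal places; limit is 2.
Rounded to 2 decimal places: 0.31 mol.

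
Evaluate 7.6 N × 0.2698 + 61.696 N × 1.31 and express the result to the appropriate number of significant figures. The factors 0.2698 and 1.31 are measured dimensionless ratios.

82.9 N

7.6 × 0.2698 = 2.05048 → 2.1 N (2 s.f., last digit at the 10^-1 place).
61.696 × 1.31 = 80.82176 → 80.8 N (3 s.f., last digit at the 10^-1 place).
Sum: 82.87224 N; keep the coarser place, 10^-1.
Result: 82.9 N.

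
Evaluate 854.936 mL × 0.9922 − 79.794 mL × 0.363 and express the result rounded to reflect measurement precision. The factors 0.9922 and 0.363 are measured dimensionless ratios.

854.936 × 0.9922 = 848.2674992 → 848.3 mL (4 s.f., last digit at the 10^-1 place).
79.794 × 0.363 = 28.965222 → 29.0 mL (3 s.f., last digit at the 10^-1 place).
Difference: 819.3022772 mL; keep the coarser place, 10^-1.
Result: 819.3 mL.

819.3 mL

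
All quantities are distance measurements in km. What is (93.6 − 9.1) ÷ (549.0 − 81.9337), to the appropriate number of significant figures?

0.181

93.6 − 9.1 = 84.5, limited to 1 d.p. → 3 s.f.; 549.0 − 81.9337 = 467.0663, limited to 1 d.p. → 4 s.f.
Carrying full precision, 84.5 ÷ 467.0663 = 0.180916499435…; keep min(3, 4) = 3 s.f.
Rounded to 3 significant figures: 0.181.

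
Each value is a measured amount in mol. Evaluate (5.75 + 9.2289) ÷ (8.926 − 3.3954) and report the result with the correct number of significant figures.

5.75 + 9.2289 = 14.9789, limited to 2 d.p. → 4 s.f.; 8.926 − 3.3954 = 5.5306, limited to 3 d.p. → 4 s.f.
Carrying full precision, 14.9789 ÷ 5.5306 = 2.70836798901…; keep min(4, 4) = 4 s.f.
Rounded to 4 significant figures: 2.708.

2.708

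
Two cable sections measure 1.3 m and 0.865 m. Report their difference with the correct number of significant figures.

1.3 m − 0.865 m = 0.435 m.
Addition/subtraction keeps the fewest decimal places: 1.3 → 1 decimal place, 0.865 → 3 decimal places; limit is 1.
Rounded to 1 decimal place: 0.4 m.

0.4 m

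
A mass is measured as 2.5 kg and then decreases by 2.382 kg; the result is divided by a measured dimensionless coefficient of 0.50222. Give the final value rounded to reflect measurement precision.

0.2 kg

2.5 kg − 2.382 kg = 0.118 kg; the difference is limited to 1 decimal place (1 s.f.).
Carrying full precision, 0.118 ÷ 0.50222 = 0.234956791844… kg; 0.50222 has 5 s.f., so the result keeps min(1, 5) = 1 s.f.
Rounded to 1 significant figure: 0.2 kg.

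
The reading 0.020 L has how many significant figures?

2

0.020: leading zeros are not significant; trailing zeros after a decimal point are significant.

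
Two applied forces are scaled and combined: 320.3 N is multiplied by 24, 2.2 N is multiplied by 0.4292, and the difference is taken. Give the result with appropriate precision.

7.7 × 10³ N

320.3 × 24 = 7687.2 → 7.7 × 10³ N (2 s.f., last digit at the 10^2 place).
2.2 × 0.4292 = 0.94424 → 0.94 N (2 s.f., last digit at the 10^-2 place).
Difference: 7686.25576 N; keep the coarser place, 10^2.
Result: 7.7 × 10³ N.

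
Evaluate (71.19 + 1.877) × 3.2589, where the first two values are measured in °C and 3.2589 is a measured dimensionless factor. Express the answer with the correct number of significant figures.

71.19 °C + 1.877 °C = 73.067 °C; the sum is limited to 2 decimal places (4 s.f.).
Carrying full precision, 73.067 × 3.2589 = 238.1180463 °C; 3.2589 has 5 s.f., so the result keeps min(4, 5) = 4 s.f.
Rounded to 4 significant figures: 238.1 °C.

238.1 °C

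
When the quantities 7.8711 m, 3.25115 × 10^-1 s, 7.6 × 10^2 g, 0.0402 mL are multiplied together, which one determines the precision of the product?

7.8711 m → 5 s.f.; 3.25115 × 10^-1 s → 6 s.f.; 7.6 × 10^2 g → 2 s.f.; 0.0402 mL → 3 s.f.
The fewest is 2 significant figures, from 7.6 × 10^2 g.

7.6 × 10^2 g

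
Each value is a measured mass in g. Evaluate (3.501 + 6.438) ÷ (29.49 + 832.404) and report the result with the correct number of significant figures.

3.501 + 6.438 = 9.939, limited to 3 d.p. → 4 s.f.; 29.49 + 832.404 = 861.894, limited to 2 d.p. → 5 s.f.
Carrying full precision, 9.939 ÷ 861.894 = 0.0115315804496…; keep min(4, 5) = 4 s.f.
Rounded to 4 significant figures: 0.01153.

0.01153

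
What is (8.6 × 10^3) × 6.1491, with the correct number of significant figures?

(8.6 × 10^3) × 6.1491 = 52882.26
Multiplication/division keeps the fewest significant figures: 8.6 × 10^3 → 2 s.f., 6.1491 → 5 s.f.; limit is 2.
Rounded to 2 significant figures: 5.3 × 10^4.

5.3 × 10^4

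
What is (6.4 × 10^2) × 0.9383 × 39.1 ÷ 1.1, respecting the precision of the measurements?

(6.4 × 10^2) × 0.9383 × 39.1 ÷ 1.1 = 21345.472
Multiplication/division keeps the fewest significant figures: 6.4 × 10^2 → 2 s.f., 0.9383 → 4 s.f., 39.1 → 3 s.f., 1.1 → 2 s.f.; limit is 2.
Rounded to 2 significant figures: 2.1 × 10^4.

2.1 × 10^4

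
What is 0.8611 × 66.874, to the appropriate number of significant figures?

0.8611 × 66.874 = 57.5852014
Multiplication/division keeps the fewest significant figures: 0.8611 → 4 s.f., 66.874 → 5 s.f.; limit is 4.
Rounded to 4 significant figures: 57.59.

57.59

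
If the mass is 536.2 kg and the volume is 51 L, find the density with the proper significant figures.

11 kg/L

density = 536.2 kg ÷ 51 L = 10.5137254902… kg/L.
536.2 has 4 significant figures; 51 has 2.
Division/multiplication keeps the fewest: 2 significant figures.
Rounded: 11 kg/L.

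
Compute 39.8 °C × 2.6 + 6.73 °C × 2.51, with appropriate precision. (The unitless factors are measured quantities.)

39.8 × 2.6 = 103.48 → 1.0 × 10² °C (2 s.f., last digit at the 10^1 place).
6.73 × 2.51 = 16.8923 → 16.9 °C (3 s.f., last digit at the 10^-1 place).
Sum: 120.3723 °C; keep the coarser place, 10^1.
Result: 1.2 × 10² °C.

1.2 × 10² °C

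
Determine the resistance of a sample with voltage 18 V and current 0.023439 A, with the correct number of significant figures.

resistance = 18 V ÷ 0.023439 A = 767.950851146… Ω.
18 has 2 significant figures; 0.023439 has 5.
Division/multiplication keeps the fewest: 2 significant figures.
Rounded: 7.7 × 10^2 Ω.

7.7 × 10^2 Ω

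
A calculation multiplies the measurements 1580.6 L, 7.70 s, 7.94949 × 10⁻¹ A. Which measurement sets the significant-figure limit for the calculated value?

7.70 s

1580.6 L → 5 s.f.; 7.70 s → 3 s.f.; 7.94949 × 10⁻¹ A → 6 s.f.
The fewest is 3 significant figures, from 7.70 s.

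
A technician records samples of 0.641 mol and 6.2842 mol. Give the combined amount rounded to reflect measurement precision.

6.925 mol

0.641 mol + 6.2842 mol = 6.9252 mol.
Addition/subtraction keeps the fewest decimal places: 0.641 → 3 decimal places, 6.2842 → 4 decimal places; limit is 3.
Rounded to 3 decimal places: 6.925 mol.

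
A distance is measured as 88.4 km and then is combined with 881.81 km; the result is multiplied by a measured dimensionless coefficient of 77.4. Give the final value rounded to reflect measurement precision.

7.51 × 10⁴ km

88.4 km + 881.81 km = 970.21 km; the sum is limited to 1 decimal place (4 s.f.).
Carrying full precision, 970.21 × 77.4 = 75094.254 km; 77.4 has 3 s.f., so the result keeps min(4, 3) = 3 s.f.
Rounded to 3 significant figures: 7.51 × 10⁴ km.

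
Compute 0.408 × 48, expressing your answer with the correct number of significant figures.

20.

0.408 × 48 = 19.584
Multiplication/division keeps the fewest significant figures: 0.408 → 3 s.f., 48 → 2 s.f.; limit is 2.
Rounded to 2 significant figures: 20.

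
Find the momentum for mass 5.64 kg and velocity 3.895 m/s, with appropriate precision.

momentum = 5.64 kg × 3.895 m/s = 21.9678 kg·m/s.
5.64 has 3 significant figures; 3.895 has 4.
Division/multiplication keeps the fewest: 3 significant figures.
Rounded: 22.0 kg·m/s.

22.0 kg·m/s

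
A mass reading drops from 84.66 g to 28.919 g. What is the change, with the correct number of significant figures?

84.66 g − 28.919 g = 55.741 g.
Addition/subtraction keeps the fewest decimal places: 84.66 → 2 decimal places, 28.919 → 3 decimal places; limit is 2.
Rounded to 2 decimal places: 55.74 g.

55.74 g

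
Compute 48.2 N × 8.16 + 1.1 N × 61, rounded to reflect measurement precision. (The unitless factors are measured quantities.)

4.60 × 10^2 N

48.2 × 8.16 = 393.312 → 393 N (3 s.f., last digit at the 10^0 place).
1.1 × 61 = 67.1 → 67 N (2 s.f., last digit at the 10^0 place).
Sum: 460.412 N; keep the coarser place, 10^0.
Result: 4.60 × 10^2 N.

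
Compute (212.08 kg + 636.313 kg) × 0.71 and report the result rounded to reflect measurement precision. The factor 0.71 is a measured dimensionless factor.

6.0 × 10^2 kg

212.08 kg + 636.313 kg = 848.393 kg; the sum is limited to 2 decimal places (5 s.f.).
Carrying full precision, 848.393 × 0.71 = 602.35903 kg; 0.71 has 2 s.f., so the result keeps min(5, 2) = 2 s.f.
Rounded to 2 significant figures: 6.0 × 10^2 kg.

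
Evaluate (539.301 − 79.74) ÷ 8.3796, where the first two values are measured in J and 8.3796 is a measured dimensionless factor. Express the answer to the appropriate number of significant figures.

54.843 J

539.301 J − 79.74 J = 459.561 J; the difference is limited to 2 decimal places (5 s.f.).
Carrying full precision, 459.561 ÷ 8.3796 = 54.8428325934… J; 8.3796 has 5 s.f., so the result keeps min(5, 5) = 5 s.f.
Rounded to 5 significant figures: 54.843 J.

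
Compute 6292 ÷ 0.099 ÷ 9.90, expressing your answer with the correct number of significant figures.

6292 ÷ 0.099 ÷ 9.90 = 6419.75308642…
Multiplication/division keeps the fewest significant figures: 6292 → 4 s.f., 0.099 → 2 s.f., 9.90 → 3 s.f.; limit is 2.
Rounded to 2 significant figures: 6.4 × 10^3.

6.4 × 10^3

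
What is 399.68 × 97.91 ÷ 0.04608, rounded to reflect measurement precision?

399.68 × 97.91 ÷ 0.04608 = 849233.263889…
Multiplication/division keeps the fewest significant figures: 399.68 → 5 s.f., 97.91 → 4 s.f., 0.04608 → 4 s.f.; limit is 4.
Rounded to 4 significant figures: 8.492 × 10⁵.

8.492 × 10⁵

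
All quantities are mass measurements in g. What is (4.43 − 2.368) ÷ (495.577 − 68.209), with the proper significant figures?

4.43 − 2.368 = 2.062, limited to 2 d.p. → 3 s.f.; 495.577 − 68.209 = 427.368, limited to 3 d.p. → 6 s.f.
Carrying full precision, 2.062 ÷ 427.368 = 0.00482488160087…; keep min(3, 6) = 3 s.f.
Rounded to 3 significant figures: 0.00482.

0.00482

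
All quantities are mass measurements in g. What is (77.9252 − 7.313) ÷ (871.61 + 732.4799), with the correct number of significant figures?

0.044020

77.9252 − 7.313 = 70.6122, limited to 3 d.p. → 5 s.f.; 871.61 + 732.4799 = 1604.0899, limited to 2 d.p. → 6 s.f.
Carrying full precision, 70.6122 ÷ 1604.0899 = 0.0440201013671…; keep min(5, 6) = 5 s.f.
Rounded to 5 significant figures: 0.044020.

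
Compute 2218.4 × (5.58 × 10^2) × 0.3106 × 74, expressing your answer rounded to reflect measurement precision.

2.8 × 10^7

2218.4 × (5.58 × 10^2) × 0.3106 × 74 = 28451634.8717…
Multiplication/division keeps the fewest significant figures: 2218.4 → 5 s.f., 5.58 × 10^2 → 3 s.f., 0.3106 → 4 s.f., 74 → 2 s.f.; limit is 2.
Rounded to 2 significant figures: 2.8 × 10^7.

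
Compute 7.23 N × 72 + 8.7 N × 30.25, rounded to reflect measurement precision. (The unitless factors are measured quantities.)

7.23 × 72 = 520.56 → 5.2 × 10^2 N (2 s.f., last digit at the 10^1 place).
8.7 × 30.25 = 263.175 → 2.6 × 10^2 N (2 s.f., last digit at the 10^1 place).
Sum: 783.735 N; keep the coarser place, 10^1.
Result: 7.8 × 10^2 N.

7.8 × 10^2 N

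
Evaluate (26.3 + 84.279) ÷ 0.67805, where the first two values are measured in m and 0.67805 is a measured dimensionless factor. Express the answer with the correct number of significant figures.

26.3 m + 84.279 m = 110.579 m; the sum is limited to 1 decimal place (4 s.f.).
Carrying full precision, 110.579 ÷ 0.67805 = 163.083843374… m; 0.67805 has 5 s.f., so the result keeps min(4, 5) = 4 s.f.
Rounded to 4 significant figures: 163.1 m.

163.1 m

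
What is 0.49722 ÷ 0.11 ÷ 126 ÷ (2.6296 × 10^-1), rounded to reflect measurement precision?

0.49722 ÷ 0.11 ÷ 126 ÷ (2.6296 × 10^-1) = 0.136425535726…
Multiplication/division keeps the fewest significant figures: 0.49722 → 5 s.f., 0.11 → 2 s.f., 126 → 3 s.f., 2.6296 × 10^-1 → 5 s.f.; limit is 2.
Rounded to 2 significant figures: 0.14.

0.14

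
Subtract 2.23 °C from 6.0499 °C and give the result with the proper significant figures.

6.0499 °C − 2.23 °C = 3.8199 °C.
Addition/subtraction keeps the fewest decimal places: 6.0499 → 4 decimal places, 2.23 → 2 decimal places; limit is 2.
Rounded to 2 decimal places: 3.82 °C.

3.82 °C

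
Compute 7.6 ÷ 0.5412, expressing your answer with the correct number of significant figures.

14

7.6 ÷ 0.5412 = 14.0428677014…
Multiplication/division keeps the fewest significant figures: 7.6 → 2 s.f., 0.5412 → 4 s.f.; limit is 2.
Rounded to 2 significant figures: 14.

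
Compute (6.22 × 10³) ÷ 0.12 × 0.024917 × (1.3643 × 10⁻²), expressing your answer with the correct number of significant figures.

(6.22 × 10³) ÷ 0.12 × 0.024917 × (1.3643 × 10⁻²) = 17.6203597068…
Multiplication/division keeps the fewest significant figures: 6.22 × 10³ → 3 s.f., 0.12 → 2 s.f., 0.024917 → 5 s.f., 1.3643 × 10⁻² → 5 s.f.; limit is 2.
Rounded to 2 significant figures: 18.

18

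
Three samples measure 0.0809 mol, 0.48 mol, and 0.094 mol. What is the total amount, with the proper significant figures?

0.0809 mol + 0.48 mol + 0.094 mol = 0.6549 mol.
Addition/subtraction keeps the fewest decimal places: 0.0809 → 4 decimal places, 0.48 → 2 decimal places, 0.094 → 3 decimal places; limit is 2.
Rounded to 2 decimal places: 0.65 mol.

0.65 mol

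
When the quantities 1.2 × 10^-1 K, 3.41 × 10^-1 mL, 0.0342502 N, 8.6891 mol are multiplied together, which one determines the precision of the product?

1.2 × 10^-1 K → 2 s.f.; 3.41 × 10^-1 mL → 3 s.f.; 0.0342502 N → 6 s.f.; 8.6891 mol → 5 s.f.
The fewest is 2 significant figures, from 1.2 × 10^-1 K.

1.2 × 10^-1 K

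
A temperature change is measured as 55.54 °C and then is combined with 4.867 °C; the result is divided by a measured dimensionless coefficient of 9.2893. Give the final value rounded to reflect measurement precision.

55.54 °C + 4.867 °C = 60.407 °C; the sum is limited to 2 decimal places (4 s.f.).
Carrying full precision, 60.407 ÷ 9.2893 = 6.50285812709… °C; 9.2893 has 5 s.f., so the result keeps min(4, 5) = 4 s.f.
Rounded to 4 significant figures: 6.503 °C.

6.503 °C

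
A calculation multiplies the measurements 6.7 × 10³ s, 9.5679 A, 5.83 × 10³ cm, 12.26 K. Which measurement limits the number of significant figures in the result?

6.7 × 10³ s

6.7 × 10³ s → 2 s.f.; 9.5679 A → 5 s.f.; 5.83 × 10³ cm → 3 s.f.; 12.26 K → 4 s.f.
The fewest is 2 significant figures, from 6.7 × 10³ s.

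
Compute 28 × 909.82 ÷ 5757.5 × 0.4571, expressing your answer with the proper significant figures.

28 × 909.82 ÷ 5757.5 × 0.4571 = 2.02251050213…
Multiplication/division keeps the fewest significant figures: 28 → 2 s.f., 909.82 → 5 s.f., 5757.5 → 5 s.f., 0.4571 → 4 s.f.; limit is 2.
Rounded to 2 significant figures: 2.0.

2.0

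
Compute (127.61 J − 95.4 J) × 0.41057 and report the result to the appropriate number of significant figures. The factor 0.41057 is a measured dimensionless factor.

13.2 J

127.61 J − 95.4 J = 32.21 J; the difference is limited to 1 decimal place (3 s.f.).
Carrying full precision, 32.21 × 0.41057 = 13.2244597 J; 0.41057 has 5 s.f., so the result keeps min(3, 5) = 3 s.f.
Rounded to 3 significant figures: 13.2 J.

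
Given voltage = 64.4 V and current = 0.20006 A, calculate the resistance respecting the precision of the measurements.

322 Ω

resistance = 64.4 V ÷ 0.20006 A = 321.903428971… Ω.
64.4 has 3 significant figures; 0.20006 has 5.
Division/multiplication keeps the fewest: 3 significant figures.
Rounded: 322 Ω.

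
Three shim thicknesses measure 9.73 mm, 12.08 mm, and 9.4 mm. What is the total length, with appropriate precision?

9.73 mm + 12.08 mm + 9.4 mm = 31.21 mm.
Addition/subtraction keeps the fewest decimal places: 9.73 → 2 decimal places, 12.08 → 2 decimal places, 9.4 → 1 decimal place; limit is 1.
Rounded to 1 decimal place: 31.2 mm.

31.2 mm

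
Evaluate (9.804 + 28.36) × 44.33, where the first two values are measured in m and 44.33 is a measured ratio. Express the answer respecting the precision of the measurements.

9.804 m + 28.36 m = 38.164 m; the sum is limited to 2 decimal places (4 s.f.).
Carrying full precision, 38.164 × 44.33 = 1691.81012 m; 44.33 has 4 s.f., so the result keeps min(4, 4) = 4 s.f.
Rounded to 4 significant figures: 1692 m.

1692 m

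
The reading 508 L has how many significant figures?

508: zeros between nonzero digits are significant.

3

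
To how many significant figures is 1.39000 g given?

6

1.39000: trailing zeros after a decimal point are significant.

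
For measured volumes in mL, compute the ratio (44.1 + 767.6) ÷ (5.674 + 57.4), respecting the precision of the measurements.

12.9

44.1 + 767.6 = 811.7, limited to 1 d.p. → 4 s.f.; 5.674 + 57.4 = 63.074, limited to 1 d.p. → 3 s.f.
Carrying full precision, 811.7 ÷ 63.074 = 12.8690110029…; keep min(4, 3) = 3 s.f.
Rounded to 3 significant figures: 12.9.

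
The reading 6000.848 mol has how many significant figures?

7

6000.848: zeros between nonzero digits are significant.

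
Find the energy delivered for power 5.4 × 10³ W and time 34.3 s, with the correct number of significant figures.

energy delivered = 5.4 × 10³ W × 34.3 s = 185220 J.
5.4 × 10³ has 2 significant figures; 34.3 has 3.
Division/multiplication keeps the fewest: 2 significant figures.
Rounded: 1.9 × 10⁵ J.

1.9 × 10⁵ J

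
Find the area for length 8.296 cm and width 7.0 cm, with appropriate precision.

58 cm²

area = 8.296 cm × 7.0 cm = 58.072 cm².
8.296 has 4 significant figures; 7.0 has 2.
Division/multiplication keeps the fewest: 2 significant figures.
Rounded: 58 cm².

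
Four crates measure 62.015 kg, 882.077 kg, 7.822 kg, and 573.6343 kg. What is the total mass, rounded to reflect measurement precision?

62.015 kg + 882.077 kg + 7.822 kg + 573.6343 kg = 1525.5483 kg.
Addition/subtraction keeps the fewest decimal places: 62.015 → 3 decimal places, 882.077 → 3 decimal places, 7.822 → 3 decimal places, 573.6343 → 4 decimal places; limit is 3.
Rounded to 3 decimal places: 1525.548 kg.

1525.548 kg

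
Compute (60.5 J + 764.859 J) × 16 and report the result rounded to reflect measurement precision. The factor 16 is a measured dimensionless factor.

60.5 J + 764.859 J = 825.359 J; the sum is limited to 1 decimal place (4 s.f.).
Carrying full precision, 825.359 × 16 = 13205.744 J; 16 has 2 s.f., so the result keeps min(4, 2) = 2 s.f.
Rounded to 2 significant figures: 1.3 × 10^4 J.

1.3 × 10^4 J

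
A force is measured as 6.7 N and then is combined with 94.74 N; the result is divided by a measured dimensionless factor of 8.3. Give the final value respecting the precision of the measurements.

6.7 N + 94.74 N = 101.44 N; the sum is limited to 1 decimal place (4 s.f.).
Carrying full precision, 101.44 ÷ 8.3 = 12.221686747… N; 8.3 has 2 s.f., so the result keeps min(4, 2) = 2 s.f.
Rounded to 2 significant figures: 12 N.

12 N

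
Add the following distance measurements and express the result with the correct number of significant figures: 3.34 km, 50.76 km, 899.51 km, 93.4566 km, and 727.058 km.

3.34 km + 50.76 km + 899.51 km + 93.4566 km + 727.058 km = 1774.1246 km.
Addition/subtraction keeps the fewest decimal places: 3.34 → 2 decimal places, 50.76 → 2 decimal places, 899.51 → 2 decimal places, 93.4566 → 4 decimal places, 727.058 → 3 decimal places; limit is 2.
Rounded to 2 decimal places: 1.77412 × 10^3 km.

1.77412 × 10^3 km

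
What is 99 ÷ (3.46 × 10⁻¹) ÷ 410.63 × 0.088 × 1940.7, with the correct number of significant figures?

1.2 × 10²

99 ÷ (3.46 × 10⁻¹) ÷ 410.63 × 0.088 × 1940.7 = 119.000695252…
Multiplication/division keeps the fewest significant figures: 99 → 2 s.f., 3.46 × 10⁻¹ → 3 s.f., 410.63 → 5 s.f., 0.088 → 2 s.f., 1940.7 → 5 s.f.; limit is 2.
Rounded to 2 significant figures: 1.2 × 10².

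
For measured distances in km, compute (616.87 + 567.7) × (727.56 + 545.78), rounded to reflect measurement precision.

616.87 + 567.7 = 1184.57, limited to 1 d.p. → 5 s.f.; 727.56 + 545.78 = 1273.34, limited to 2 d.p. → 6 s.f.
Carrying full precision, 1184.57 × 1273.34 = 1508360.3638; keep min(5, 6) = 5 s.f.
Rounded to 5 significant figures: 1.5084 × 10⁶ km².

1.5084 × 10⁶ km²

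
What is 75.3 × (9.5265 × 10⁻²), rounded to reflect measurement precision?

7.17

75.3 × (9.5265 × 10⁻²) = 7.1734545
Multiplication/division keeps the fewest significant figures: 75.3 → 3 s.f., 9.5265 × 10⁻² → 5 s.f.; limit is 3.
Rounded to 3 significant figures: 7.17.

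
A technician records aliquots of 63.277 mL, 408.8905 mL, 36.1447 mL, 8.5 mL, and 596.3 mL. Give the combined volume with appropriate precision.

1113.1 mL

63.277 mL + 408.8905 mL + 36.1447 mL + 8.5 mL + 596.3 mL = 1113.1122 mL.
Addition/subtraction keeps the fewest decimal places: 63.277 → 3 decimal places, 408.8905 → 4 decimal places, 36.1447 → 4 decimal places, 8.5 → 1 decimal place, 596.3 → 1 decimal place; limit is 1.
Rounded to 1 decimal place: 1113.1 mL.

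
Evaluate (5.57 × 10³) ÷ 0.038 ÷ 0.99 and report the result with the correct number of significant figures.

(5.57 × 10³) ÷ 0.038 ÷ 0.99 = 148059.542796…
Multiplication/division keeps the fewest significant figures: 5.57 × 10³ → 3 s.f., 0.038 → 2 s.f., 0.99 → 2 s.f.; limit is 2.
Rounded to 2 significant figures: 1.5 × 10⁵.

1.5 × 10⁵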